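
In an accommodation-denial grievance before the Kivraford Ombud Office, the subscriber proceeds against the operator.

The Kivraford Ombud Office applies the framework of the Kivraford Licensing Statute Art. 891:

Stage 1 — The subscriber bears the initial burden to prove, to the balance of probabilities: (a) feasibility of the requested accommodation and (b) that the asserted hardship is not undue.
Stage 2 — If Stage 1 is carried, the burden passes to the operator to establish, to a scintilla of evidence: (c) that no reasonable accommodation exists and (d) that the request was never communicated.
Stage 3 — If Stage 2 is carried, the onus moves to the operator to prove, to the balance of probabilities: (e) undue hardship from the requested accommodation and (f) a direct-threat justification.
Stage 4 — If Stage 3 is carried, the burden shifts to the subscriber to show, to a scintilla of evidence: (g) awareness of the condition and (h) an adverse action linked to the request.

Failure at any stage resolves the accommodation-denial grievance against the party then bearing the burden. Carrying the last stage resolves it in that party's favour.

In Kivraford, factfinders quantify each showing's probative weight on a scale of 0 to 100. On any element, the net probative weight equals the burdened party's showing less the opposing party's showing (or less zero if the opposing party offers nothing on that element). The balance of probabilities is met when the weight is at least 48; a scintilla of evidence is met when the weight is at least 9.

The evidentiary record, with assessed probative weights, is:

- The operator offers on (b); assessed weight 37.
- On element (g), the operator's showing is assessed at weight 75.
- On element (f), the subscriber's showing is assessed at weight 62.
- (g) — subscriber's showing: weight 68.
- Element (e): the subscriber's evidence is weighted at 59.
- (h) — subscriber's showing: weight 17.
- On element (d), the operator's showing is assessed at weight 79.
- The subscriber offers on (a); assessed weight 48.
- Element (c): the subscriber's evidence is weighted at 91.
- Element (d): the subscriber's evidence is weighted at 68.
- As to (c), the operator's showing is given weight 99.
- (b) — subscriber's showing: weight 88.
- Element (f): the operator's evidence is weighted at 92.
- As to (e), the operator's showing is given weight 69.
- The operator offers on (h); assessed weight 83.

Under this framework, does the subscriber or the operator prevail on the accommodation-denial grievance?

Stage 1 — burden on subscriber; standard: the balance of probabilities (weight is at least 48).
    (a): 48 ≥ 48 [met]
    (b): 88 − 37 = 51 ≥ 48 [met]
  Stage 1 is satisfied; the onus moves to the operator.
Stage 2 — burden on operator; standard: a scintilla of evidence (weight is at least 9).
    (c): 99 − 91 = 8 < 9 [not met]
    (d): 79 − 68 = 11 ≥ 9 [met]
  Stage 2 not carried; the operator fails its burden.
So the subscriber prevails.

subscriber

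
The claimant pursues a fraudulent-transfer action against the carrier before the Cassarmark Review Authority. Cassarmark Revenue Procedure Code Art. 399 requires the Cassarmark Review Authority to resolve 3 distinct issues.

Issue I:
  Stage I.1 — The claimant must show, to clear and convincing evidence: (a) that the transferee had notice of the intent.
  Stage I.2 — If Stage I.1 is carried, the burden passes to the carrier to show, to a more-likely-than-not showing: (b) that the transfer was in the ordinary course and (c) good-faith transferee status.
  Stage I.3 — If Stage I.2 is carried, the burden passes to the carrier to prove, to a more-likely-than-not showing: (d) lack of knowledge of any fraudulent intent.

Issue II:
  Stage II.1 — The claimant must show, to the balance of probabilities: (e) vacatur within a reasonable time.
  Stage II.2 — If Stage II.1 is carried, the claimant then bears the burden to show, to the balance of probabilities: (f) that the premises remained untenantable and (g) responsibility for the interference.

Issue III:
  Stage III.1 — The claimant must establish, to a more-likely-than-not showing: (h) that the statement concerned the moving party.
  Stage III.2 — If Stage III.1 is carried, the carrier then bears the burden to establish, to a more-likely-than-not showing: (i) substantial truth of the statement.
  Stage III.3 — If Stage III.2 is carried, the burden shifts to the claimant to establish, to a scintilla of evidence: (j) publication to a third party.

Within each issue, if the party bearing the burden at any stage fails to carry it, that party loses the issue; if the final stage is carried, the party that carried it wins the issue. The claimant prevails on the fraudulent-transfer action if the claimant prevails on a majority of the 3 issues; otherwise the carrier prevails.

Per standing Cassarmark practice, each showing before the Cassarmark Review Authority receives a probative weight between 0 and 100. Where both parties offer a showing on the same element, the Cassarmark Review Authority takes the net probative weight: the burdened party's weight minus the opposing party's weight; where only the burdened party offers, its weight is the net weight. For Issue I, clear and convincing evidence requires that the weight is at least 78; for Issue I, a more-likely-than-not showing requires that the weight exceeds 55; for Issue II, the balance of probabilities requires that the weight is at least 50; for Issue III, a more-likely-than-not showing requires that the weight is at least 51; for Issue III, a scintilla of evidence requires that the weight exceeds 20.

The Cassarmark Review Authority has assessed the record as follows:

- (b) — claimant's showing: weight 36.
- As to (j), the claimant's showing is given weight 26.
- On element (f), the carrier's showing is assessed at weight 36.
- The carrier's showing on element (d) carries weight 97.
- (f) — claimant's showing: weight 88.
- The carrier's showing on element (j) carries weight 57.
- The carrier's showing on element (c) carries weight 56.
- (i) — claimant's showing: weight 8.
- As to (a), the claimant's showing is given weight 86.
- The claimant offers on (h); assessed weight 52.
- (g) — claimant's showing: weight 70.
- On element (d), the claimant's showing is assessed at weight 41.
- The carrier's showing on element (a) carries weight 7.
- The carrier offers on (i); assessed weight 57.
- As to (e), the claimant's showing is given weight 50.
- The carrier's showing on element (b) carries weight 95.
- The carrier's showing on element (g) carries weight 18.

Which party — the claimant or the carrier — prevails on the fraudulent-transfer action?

claimant

— Issue I —
At Stage I.1 the claimant must meet clear and convincing evidence (weight is at least 78): on (a) the weight is 86 less the opposing 7 gives net 79, ≥ 78, so (a) meets the standard.
  Stage I.1 is satisfied; the onus moves to the carrier.
At Stage I.2 the carrier must meet a more-likely-than-not showing (weight exceeds 55): on (b) the weight is 95 less the opposing 36 gives net 59, which does exceed 55, so (b) meets the standard; on (c) the weight is 56, > 55, so (c) meets the standard.
  Stage I.2 carried; the burden remains with the carrier.
At Stage I.3 the carrier must meet a more-likely-than-not showing (weight exceeds 55): on (d) the weight is 97 less the opposing 41 gives net 56, > 55, so (d) meets the standard.
  Stage I.3 carried; the final stage is satisfied.
All stages carried — the carrier prevails on this issue.
— Issue II —
Stage II.1 — burden on claimant; standard: the balance of probabilities (weight is at least 50).
    (e): 50 ≥ 50 [met]
  All elements met. The claimant retains the burden for Stage II.2.
Stage II.2 — burden on claimant; standard: the balance of probabilities (weight is at least 50).
    (f): 88 − 36 = 52 ≥ 50 [met]
    (g): 70 − 18 = 52 ≥ 50 [met]
  All elements met at the final stage.
Every stage carried; the claimant prevails on this issue.
— Issue III —
Stage III.1 (claimant, a more-likely-than-not showing, weight is at least 51): (h) 52 ≥ 51 — meets.
  Stage III.1 carried; the burden shifts to the carrier.
Stage III.2 (carrier, a more-likely-than-not showing, weight is at least 51): (i) net 57−8=49 < 51 — fails.
  Stage III.2 not carried; the carrier fails its burden.
The claimant prevails on this issue.
Per-issue: Issue I → carrier; Issue II → claimant; Issue III → claimant. The claimant must prevail on a majority of issues; overall, the claimant prevails.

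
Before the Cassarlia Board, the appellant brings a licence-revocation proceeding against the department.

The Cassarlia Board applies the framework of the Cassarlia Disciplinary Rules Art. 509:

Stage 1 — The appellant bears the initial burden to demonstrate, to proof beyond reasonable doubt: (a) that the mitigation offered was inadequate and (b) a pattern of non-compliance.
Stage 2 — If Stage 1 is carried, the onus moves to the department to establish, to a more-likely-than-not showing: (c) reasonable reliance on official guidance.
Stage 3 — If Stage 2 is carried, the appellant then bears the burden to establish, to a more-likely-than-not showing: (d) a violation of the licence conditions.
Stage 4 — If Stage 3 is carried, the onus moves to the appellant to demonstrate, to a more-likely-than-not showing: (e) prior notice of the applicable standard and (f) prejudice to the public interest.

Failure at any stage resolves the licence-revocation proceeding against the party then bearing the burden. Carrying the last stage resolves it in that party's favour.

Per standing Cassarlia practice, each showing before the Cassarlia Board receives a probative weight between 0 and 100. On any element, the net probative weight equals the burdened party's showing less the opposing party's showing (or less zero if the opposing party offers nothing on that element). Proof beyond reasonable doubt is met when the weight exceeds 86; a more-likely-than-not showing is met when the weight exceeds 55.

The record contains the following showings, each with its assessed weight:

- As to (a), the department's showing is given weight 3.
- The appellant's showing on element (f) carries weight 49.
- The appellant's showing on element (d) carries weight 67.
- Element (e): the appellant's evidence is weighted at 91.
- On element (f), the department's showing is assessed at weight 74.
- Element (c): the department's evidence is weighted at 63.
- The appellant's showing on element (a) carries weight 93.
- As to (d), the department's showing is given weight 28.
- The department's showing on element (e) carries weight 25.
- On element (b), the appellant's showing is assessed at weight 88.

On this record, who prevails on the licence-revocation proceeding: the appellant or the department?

At Stage 1 the appellant must meet proof beyond reasonable doubt (weight exceeds 86): on (a) the weight is 93 less the opposing 3 gives net 90, which does exceed 86, so (a) meets the standard; on (b) the weight is 88, > 86, so (b) meets the standard.
  Stage 1 carried; the burden shifts to the department.
At Stage 2 the department must meet a more-likely-than-not showing (weight exceeds 55): on (c) the weight is 63, > 55, so (c) meets the standard.
  Stage 2 carried; the burden shifts to the appellant.
At Stage 3 the appellant must meet a more-likely-than-not showing (weight exceeds 55): on (d) the weight is 67 less the opposing 28 gives net 39, which does not exceed 55, so (d) does not meet the standard.
  The appellant does not carry Stage 3.
The department prevails.

department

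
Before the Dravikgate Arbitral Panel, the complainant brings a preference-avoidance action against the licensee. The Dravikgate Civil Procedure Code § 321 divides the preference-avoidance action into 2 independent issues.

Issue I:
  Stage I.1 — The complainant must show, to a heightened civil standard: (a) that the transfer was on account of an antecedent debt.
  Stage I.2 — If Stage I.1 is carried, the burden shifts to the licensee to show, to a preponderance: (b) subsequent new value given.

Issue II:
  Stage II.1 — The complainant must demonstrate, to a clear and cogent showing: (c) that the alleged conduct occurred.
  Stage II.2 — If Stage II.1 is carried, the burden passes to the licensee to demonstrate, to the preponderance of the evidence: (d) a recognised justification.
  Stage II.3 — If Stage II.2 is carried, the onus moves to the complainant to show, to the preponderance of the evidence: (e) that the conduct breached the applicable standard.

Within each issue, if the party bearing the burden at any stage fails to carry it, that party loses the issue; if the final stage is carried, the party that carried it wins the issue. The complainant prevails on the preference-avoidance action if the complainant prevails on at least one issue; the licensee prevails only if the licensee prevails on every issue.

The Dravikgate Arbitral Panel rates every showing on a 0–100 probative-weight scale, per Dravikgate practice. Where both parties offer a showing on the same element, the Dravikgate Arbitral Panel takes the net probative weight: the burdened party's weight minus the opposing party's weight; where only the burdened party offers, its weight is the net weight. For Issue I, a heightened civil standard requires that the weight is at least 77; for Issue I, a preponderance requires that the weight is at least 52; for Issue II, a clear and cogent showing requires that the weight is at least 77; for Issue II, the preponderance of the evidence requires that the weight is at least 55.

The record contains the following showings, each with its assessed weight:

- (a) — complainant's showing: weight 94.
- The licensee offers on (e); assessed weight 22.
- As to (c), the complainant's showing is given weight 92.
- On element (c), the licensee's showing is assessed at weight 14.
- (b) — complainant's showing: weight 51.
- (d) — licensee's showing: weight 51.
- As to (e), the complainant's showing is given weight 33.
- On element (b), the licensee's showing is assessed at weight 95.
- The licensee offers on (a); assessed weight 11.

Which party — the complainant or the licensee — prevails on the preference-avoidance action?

— Issue I —
At Stage I.1 the complainant must meet a heightened civil standard (weight is at least 77): on (a) the weight is 94 less the opposing 11 gives net 83, ≥ 77, so (a) meets the standard.
  The complainant carries Stage I.1; the licensee now bears the burden.
At Stage I.2 the licensee must meet a preponderance (weight is at least 52): on (b) the weight is 95 less the opposing 51 gives net 44, which does not reach 52, so (b) does not meet the standard.
  The licensee does not carry Stage I.2.
The complainant prevails on this issue.
— Issue II —
At Stage II.1 the complainant must meet a clear and cogent showing (weight is at least 77): on (c) the weight is 92 less the opposing 14 gives net 78, ≥ 77, so (c) meets the standard.
  Stage II.1 is satisfied; the onus moves to the licensee.
At Stage II.2 the licensee must meet the preponderance of the evidence (weight is at least 55): on (d) the weight is 51, < 55, so (d) does not meet the standard.
  Not every element is met, so the licensee fails to carry Stage II.2.
So the complainant prevails on this issue.
Per-issue: Issue I → complainant; Issue II → complainant. The complainant must prevail on at least one issue; overall, the complainant prevails.

complainant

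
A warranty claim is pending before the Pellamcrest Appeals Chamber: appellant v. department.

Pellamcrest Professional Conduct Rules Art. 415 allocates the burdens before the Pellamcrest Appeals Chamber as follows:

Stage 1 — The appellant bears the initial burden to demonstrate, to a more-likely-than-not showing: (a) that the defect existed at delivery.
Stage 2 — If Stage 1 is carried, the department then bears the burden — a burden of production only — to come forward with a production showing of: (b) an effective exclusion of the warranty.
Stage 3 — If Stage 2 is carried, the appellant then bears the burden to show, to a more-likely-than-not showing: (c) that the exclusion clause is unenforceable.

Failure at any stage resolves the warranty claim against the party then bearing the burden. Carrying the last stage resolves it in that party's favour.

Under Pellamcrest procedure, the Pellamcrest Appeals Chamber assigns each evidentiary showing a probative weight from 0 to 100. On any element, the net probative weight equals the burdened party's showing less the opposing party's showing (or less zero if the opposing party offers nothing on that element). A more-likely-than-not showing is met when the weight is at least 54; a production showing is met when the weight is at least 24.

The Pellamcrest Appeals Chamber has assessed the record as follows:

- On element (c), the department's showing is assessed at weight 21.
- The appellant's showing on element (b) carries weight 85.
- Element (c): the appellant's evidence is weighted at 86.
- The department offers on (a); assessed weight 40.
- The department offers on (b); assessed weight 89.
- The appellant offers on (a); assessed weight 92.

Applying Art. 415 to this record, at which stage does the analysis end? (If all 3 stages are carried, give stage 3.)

Stage 1 (appellant, a more-likely-than-not showing, weight is at least 54): (a) net 92−40=52 < 54 — fails.
  Not every element is met, so the appellant fails to carry Stage 1.
So the department prevails.

stage 1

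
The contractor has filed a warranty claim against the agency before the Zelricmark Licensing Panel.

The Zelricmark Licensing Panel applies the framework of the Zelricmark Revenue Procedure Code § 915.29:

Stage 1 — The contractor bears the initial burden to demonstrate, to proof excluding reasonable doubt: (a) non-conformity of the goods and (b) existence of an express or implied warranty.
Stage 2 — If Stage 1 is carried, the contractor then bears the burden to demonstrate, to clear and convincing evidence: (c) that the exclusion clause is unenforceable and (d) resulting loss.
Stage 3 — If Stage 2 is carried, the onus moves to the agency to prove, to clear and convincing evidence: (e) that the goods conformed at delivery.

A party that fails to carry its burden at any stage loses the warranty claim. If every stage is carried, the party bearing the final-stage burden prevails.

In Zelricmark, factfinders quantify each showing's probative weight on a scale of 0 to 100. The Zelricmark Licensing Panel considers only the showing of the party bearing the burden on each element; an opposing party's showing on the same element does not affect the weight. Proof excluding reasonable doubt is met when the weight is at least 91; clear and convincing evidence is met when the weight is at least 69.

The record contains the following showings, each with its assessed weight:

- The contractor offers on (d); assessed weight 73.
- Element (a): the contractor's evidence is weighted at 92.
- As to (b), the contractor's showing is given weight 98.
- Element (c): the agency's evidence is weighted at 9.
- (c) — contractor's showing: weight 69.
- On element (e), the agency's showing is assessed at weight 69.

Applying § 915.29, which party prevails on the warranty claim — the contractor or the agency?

agency

At Stage 1 the contractor must meet proof excluding reasonable doubt (weight is at least 91): on (a) the weight is 92, which does reach 91, so (a) meets the standard; on (b) the weight is 98, which does reach 91, so (b) meets the standard.
  Stage 1 carried; the burden remains with the contractor.
At Stage 2 the contractor must meet clear and convincing evidence (weight is at least 69): on (c) the weight is 69 (the agency's 9 is given no effect), which does reach 69, so (c) meets the standard; on (d) the weight is 73, ≥ 69, so (d) meets the standard.
  All elements met. The burden passes to the agency.
At Stage 3 the agency must meet clear and convincing evidence (weight is at least 69): on (e) the weight is 69, ≥ 69, so (e) meets the standard.
  All elements met at the final stage.
All stages carried — the agency prevails.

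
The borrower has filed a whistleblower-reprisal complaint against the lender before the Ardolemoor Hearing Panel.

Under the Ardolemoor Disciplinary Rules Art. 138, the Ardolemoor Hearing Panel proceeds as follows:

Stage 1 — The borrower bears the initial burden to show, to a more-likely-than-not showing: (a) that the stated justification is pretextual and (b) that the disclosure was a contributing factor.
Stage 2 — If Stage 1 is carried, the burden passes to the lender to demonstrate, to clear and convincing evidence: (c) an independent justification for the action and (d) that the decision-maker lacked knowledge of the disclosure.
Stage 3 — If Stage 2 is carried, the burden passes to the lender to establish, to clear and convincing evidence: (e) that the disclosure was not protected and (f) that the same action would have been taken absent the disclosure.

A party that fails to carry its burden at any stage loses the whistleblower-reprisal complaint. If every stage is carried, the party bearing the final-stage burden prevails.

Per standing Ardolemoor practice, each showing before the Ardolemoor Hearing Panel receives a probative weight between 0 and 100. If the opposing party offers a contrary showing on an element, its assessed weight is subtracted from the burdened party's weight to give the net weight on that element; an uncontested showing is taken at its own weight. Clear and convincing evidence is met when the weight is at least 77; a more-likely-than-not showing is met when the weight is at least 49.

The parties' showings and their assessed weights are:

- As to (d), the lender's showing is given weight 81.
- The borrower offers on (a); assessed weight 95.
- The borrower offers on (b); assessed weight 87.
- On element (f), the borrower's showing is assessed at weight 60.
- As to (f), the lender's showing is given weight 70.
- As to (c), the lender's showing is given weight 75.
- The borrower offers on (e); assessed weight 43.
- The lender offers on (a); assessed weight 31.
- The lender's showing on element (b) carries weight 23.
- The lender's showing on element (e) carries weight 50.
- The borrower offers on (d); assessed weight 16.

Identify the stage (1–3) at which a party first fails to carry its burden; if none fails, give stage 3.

Stage 1 (borrower, a more-likely-than-not showing, weight is at least 49): (a) net 95−31=64 ≥ 49 — meets; (b) net 87−23=64 ≥ 49 — meets.
  Stage 1 carried; the burden shifts to the lender.
Stage 2 (lender, clear and convincing evidence, weight is at least 77): (c) 75 < 77 — fails; (d) net 81−16=65 < 77 — fails.
  The lender does not carry Stage 2.
The borrower prevails.

stage 2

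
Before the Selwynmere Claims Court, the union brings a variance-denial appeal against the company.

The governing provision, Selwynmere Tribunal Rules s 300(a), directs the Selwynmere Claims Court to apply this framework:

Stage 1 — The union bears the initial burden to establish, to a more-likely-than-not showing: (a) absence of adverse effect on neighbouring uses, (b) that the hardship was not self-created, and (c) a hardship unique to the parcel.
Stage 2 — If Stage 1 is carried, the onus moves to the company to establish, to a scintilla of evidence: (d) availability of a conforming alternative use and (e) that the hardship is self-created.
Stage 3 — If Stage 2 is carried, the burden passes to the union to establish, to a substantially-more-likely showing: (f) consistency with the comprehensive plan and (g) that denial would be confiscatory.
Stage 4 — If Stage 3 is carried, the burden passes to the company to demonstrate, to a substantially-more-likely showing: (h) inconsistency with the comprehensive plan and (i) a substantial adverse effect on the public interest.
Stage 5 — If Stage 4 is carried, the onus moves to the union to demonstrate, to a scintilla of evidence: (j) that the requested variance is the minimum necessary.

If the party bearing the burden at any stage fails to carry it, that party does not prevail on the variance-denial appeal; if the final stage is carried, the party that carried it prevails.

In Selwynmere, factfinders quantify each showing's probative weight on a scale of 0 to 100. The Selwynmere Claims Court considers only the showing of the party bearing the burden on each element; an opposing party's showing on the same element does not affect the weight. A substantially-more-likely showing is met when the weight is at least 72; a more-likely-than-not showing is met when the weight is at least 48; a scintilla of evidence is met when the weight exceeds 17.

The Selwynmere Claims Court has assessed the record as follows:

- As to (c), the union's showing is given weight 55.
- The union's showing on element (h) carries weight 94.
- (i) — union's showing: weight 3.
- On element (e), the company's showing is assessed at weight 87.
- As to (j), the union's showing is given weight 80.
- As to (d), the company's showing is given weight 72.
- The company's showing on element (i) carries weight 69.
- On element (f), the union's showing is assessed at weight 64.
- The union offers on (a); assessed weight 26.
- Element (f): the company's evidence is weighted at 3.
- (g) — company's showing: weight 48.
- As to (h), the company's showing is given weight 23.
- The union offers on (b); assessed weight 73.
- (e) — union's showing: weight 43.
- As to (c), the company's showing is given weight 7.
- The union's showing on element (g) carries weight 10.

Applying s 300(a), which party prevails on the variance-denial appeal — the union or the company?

company

Stage 1 (union, a more-likely-than-not showing, weight is at least 48): (a) 26 < 48 — fails; (b) 73 ≥ 48 — meets; (c) 55 (company's 7 disregarded) ≥ 48 — meets.
  Stage 1 not carried; the union fails its burden.
The company prevails.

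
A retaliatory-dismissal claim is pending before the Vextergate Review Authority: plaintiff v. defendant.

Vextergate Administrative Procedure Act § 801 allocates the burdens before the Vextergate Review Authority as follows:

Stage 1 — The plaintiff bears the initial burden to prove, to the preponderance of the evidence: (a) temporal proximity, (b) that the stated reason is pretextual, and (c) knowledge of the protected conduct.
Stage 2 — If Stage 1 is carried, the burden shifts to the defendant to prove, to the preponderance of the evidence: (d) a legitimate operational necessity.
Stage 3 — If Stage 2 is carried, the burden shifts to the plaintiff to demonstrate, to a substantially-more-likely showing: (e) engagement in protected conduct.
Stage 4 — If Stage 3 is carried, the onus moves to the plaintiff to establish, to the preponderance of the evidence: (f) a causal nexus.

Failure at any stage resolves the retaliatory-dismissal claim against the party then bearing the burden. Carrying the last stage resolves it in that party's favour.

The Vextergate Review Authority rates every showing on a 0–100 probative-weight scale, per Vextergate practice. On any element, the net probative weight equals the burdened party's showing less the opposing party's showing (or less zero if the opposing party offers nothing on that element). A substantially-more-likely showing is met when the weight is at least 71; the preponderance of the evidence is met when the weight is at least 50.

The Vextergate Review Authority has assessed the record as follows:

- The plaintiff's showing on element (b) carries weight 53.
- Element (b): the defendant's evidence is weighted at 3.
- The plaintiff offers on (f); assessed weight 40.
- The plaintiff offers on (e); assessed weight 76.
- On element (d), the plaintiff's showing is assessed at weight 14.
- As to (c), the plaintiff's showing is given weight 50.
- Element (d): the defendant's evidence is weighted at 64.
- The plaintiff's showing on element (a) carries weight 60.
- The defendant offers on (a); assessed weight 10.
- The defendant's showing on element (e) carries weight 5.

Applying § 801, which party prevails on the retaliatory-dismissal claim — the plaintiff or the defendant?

Stage 1 (plaintiff, the preponderance of the evidence, weight is at least 50): (a) net 60−10=50 ≥ 50 — meets; (b) net 53−3=50 ≥ 50 — meets; (c) 50 ≥ 50 — meets.
  The plaintiff carries Stage 1; the defendant now bears the burden.
Stage 2 (defendant, the preponderance of the evidence, weight is at least 50): (d) net 64−14=50 ≥ 50 — meets.
  Stage 2 carried; the burden shifts to the plaintiff.
Stage 3 (plaintiff, a substantially-more-likely showing, weight is at least 71): (e) net 76−5=71 ≥ 71 — meets.
  Stage 3 carried; the burden remains with the plaintiff.
Stage 4 (plaintiff, the preponderance of the evidence, weight is at least 50): (f) 40 < 50 — fails.
  Stage 4 not carried; the plaintiff fails its burden.
So the defendant prevails.

defendant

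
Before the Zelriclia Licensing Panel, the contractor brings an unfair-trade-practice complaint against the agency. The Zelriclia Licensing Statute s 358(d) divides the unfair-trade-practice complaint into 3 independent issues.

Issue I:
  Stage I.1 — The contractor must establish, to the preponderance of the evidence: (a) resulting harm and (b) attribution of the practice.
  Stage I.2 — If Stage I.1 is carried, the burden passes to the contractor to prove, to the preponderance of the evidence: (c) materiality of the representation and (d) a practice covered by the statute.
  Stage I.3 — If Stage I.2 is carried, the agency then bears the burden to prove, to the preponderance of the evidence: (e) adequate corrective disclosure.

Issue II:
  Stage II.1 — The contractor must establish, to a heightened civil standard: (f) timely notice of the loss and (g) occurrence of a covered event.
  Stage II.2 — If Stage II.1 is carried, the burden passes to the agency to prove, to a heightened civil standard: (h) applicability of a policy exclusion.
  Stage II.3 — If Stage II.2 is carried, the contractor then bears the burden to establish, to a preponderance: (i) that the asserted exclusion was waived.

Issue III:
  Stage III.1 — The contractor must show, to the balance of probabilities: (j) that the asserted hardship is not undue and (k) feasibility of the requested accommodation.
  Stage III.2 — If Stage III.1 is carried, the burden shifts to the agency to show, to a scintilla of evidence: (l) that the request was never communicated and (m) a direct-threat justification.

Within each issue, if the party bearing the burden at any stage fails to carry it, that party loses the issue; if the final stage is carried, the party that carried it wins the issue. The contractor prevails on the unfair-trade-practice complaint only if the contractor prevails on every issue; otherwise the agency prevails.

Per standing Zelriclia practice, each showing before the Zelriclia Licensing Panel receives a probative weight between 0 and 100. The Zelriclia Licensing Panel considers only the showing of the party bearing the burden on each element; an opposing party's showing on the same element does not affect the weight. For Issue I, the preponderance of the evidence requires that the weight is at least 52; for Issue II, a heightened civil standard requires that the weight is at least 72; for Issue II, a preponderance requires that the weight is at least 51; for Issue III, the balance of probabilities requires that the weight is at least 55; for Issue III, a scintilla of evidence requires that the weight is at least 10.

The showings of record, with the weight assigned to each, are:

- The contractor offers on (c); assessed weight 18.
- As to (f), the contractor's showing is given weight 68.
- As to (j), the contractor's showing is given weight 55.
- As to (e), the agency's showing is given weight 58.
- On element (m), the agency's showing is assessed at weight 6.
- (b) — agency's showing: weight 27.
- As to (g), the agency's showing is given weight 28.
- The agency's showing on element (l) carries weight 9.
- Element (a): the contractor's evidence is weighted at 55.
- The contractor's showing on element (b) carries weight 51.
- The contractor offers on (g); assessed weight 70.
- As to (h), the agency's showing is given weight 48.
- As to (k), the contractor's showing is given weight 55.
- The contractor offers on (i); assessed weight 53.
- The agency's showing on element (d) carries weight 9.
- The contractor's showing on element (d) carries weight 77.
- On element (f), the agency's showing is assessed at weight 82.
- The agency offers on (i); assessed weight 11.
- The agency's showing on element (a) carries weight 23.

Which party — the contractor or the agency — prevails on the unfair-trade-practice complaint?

— Issue I —
At Stage I.1 the contractor must meet the preponderance of the evidence (weight is at least 52): on (a) the weight is 55 (the agency's 23 is given no effect), which does reach 52, so (a) meets the standard; on (b) the weight is 51 (the agency's 27 is given no effect), < 52, so (b) does not meet the standard.
  The contractor does not carry Stage I.1.
The analysis ends at Stage I.1; the agency prevails on this issue.
— Issue II —
At Stage II.1 the contractor must meet a heightened civil standard (weight is at least 72): on (f) the weight is 68 (the agency's 82 is given no effect), < 72, so (f) does not meet the standard; on (g) the weight is 70 (the agency's 28 is given no effect), which does not reach 72, so (g) does not meet the standard.
  Not every element is met, so the contractor fails to carry Stage II.1.
The agency prevails on this issue.
— Issue III —
At Stage III.1 the contractor must meet the balance of probabilities (weight is at least 55): on (j) the weight is 55, which does reach 55, so (j) meets the standard; on (k) the weight is 55, which does reach 55, so (k) meets the standard.
  The contractor carries Stage III.1; the agency now bears the burden.
At Stage III.2 the agency must meet a scintilla of evidence (weight is at least 10): on (l) the weight is 9, which does not reach 10, so (l) does not meet the standard; on (m) the weight is 6, which does not reach 10, so (m) does not meet the standard.
  Not every element is met, so the agency fails to carry Stage III.2.
The contractor prevails on this issue.
Per-issue: Issue I → agency; Issue II → agency; Issue III → contractor. The contractor must prevail on every issue; overall, the agency prevails.

agency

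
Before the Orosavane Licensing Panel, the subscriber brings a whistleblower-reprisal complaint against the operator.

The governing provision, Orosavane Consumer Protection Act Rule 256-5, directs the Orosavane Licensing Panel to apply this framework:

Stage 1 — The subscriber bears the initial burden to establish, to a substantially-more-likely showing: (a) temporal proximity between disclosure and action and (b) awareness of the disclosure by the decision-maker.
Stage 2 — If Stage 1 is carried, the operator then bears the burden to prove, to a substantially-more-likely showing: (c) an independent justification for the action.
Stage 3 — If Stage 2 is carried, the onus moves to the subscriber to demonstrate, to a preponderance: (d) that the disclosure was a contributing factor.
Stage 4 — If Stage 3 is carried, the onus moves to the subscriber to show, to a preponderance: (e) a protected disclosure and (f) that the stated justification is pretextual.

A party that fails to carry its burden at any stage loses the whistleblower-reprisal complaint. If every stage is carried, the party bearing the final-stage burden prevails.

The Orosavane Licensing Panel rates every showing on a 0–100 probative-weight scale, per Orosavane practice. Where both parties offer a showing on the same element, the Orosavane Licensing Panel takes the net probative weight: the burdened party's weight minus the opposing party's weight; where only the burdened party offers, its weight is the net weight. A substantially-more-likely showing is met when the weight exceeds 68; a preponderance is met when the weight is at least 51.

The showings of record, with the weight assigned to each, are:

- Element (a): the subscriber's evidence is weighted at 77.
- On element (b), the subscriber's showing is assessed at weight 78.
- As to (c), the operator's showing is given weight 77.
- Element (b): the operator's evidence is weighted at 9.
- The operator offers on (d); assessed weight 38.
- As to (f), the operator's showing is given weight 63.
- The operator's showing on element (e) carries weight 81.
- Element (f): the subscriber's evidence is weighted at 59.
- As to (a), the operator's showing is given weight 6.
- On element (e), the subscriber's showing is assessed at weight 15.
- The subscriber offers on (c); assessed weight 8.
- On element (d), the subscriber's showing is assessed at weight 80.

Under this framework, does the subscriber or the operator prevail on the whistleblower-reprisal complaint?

operator

At Stage 1 the subscriber must meet a substantially-more-likely showing (weight exceeds 68): on (a) the weight is 77 less the opposing 6 gives net 71, > 68, so (a) meets the standard; on (b) the weight is 78 less the opposing 9 gives net 69, which does exceed 68, so (b) meets the standard.
  Stage 1 is satisfied; the onus moves to the operator.
At Stage 2 the operator must meet a substantially-more-likely showing (weight exceeds 68): on (c) the weight is 77 less the opposing 8 gives net 69, which does exceed 68, so (c) meets the standard.
  Stage 2 carried; the burden shifts to the subscriber.
At Stage 3 the subscriber must meet a preponderance (weight is at least 51): on (d) the weight is 80 less the opposing 38 gives net 42, < 51, so (d) does not meet the standard.
  Stage 3 not carried; the subscriber fails its burden.
The operator prevails.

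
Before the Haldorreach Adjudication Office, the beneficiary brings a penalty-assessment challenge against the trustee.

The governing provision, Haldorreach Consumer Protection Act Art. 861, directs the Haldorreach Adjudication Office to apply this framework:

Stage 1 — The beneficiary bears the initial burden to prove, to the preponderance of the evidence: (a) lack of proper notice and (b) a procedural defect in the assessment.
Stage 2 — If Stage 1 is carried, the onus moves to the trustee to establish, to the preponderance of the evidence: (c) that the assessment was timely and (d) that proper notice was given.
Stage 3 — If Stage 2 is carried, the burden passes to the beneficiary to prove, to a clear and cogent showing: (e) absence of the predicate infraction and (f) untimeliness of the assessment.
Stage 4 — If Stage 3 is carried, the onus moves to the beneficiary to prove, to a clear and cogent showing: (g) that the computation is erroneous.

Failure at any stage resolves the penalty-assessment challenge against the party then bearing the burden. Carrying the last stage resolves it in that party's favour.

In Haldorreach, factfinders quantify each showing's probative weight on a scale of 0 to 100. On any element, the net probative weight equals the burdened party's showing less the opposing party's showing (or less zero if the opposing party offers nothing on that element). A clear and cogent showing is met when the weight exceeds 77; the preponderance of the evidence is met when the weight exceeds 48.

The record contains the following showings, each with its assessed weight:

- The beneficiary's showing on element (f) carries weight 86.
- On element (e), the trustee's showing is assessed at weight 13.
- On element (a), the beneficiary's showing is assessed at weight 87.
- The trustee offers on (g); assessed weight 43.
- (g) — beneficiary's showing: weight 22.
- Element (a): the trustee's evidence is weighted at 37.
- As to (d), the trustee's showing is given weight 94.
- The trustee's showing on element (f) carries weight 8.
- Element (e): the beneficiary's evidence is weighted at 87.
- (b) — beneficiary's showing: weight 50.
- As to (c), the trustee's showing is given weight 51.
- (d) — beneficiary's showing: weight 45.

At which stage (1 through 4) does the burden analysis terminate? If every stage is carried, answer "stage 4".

stage 3

Stage 1 — burden on beneficiary; standard: the preponderance of the evidence (weight exceeds 48).
    (a): 87 − 37 = 50 > 48 [met]
    (b): 50 > 48 [met]
  All elements met. The burden passes to the trustee.
Stage 2 — burden on trustee; standard: the preponderance of the evidence (weight exceeds 48).
    (c): 51 > 48 [met]
    (d): 94 − 45 = 49 > 48 [met]
  All elements met. The burden passes to the beneficiary.
Stage 3 — burden on beneficiary; standard: a clear and cogent showing (weight exceeds 77).
    (e): 87 − 13 = 74 ≤ 77 [not met]
    (f): 86 − 8 = 78 > 77 [met]
  Stage 3 not carried; the beneficiary fails its burden.
The trustee prevails.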